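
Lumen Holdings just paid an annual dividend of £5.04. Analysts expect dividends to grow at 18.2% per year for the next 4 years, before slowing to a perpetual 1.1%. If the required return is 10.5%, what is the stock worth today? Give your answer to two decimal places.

£94.90

Two-stage DDM. Project D₁…D_4 at 0.182, terminal growth 0.011, discount at r = 0.105.
D_1 = 5.9573
D_2 = 7.0415
D_3 = 8.3231
D_4 = 9.8379
Terminal value at t=4: TV = D_5/(r−g) = 9.9461/(0.105−0.011) = 105.8093
P₀ = 5.9573/(1+0.105)^1 + 7.0415/(1+0.105)^2 + 8.3231/(1+0.105)^3 + 9.8379/(1+0.105)^4 + 105.8093/(1+0.105)^4 = 94.8954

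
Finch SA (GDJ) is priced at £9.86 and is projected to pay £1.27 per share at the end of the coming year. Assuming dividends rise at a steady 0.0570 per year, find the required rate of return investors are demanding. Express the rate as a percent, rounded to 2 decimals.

Rearranging the constant-growth DDM: r = D₁/P₀ + g.
r = 1.2700 / 9.86 + 0.057 = 0.12880 + 0.057 = 0.18580

18.58%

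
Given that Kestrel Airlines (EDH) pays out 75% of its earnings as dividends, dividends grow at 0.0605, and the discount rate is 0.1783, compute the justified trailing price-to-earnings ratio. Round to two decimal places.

6.75

Justified trailing P/E = b(1+g)/(r−g) = 0.75×(1+0.0605)/(0.1783−0.0605) = 6.7519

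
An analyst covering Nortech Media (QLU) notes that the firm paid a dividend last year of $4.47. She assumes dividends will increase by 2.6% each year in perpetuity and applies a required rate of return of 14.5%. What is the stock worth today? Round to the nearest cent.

$38.54

Gordon growth model: P₀ = D₁/(r − g). D₁ = 4.47 × (1 + 0.026) = 4.5862.
P₀ = 4.5862 / (0.145 − 0.026) = 4.5862 / 0.119 = 38.5397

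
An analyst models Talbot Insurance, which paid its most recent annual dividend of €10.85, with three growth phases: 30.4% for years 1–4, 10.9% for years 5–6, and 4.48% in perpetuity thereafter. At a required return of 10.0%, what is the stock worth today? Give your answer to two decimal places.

Three-stage DDM. Project D₁…D_6; terminal Gordon value at t=6 with g = 0.0448; discount at r = 0.1.
D_1 = 14.1484
D_2 = 18.4495
D_3 = 24.0582
D_4 = 31.3718
D_5 = 34.7914
D_6 = 38.5836
TV_6 = 40.3122/(0.1−0.0448) = 730.2932
P₀ = Σ Dₜ/(1+r)ᵗ + TV_6/(1+r)^6 = 523.2260

€523.23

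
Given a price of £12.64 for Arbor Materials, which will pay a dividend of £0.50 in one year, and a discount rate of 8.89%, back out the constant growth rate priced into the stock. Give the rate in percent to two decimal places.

4.93%

From P₀ = D₁/(r − g), the implied growth is g = r − D₁/P₀.
g = 0.0889 − 0.50/12.64 = 0.0889 − 0.03956 = 0.04934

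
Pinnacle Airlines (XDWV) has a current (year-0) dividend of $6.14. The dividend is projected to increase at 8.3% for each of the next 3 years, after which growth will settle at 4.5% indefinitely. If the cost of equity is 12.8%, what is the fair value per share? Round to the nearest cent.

Two-stage DDM. Project D₁…D_3 at 0.083, terminal growth 0.045, discount at r = 0.128.
D_1 = 6.6496
D_2 = 7.2015
D_3 = 7.7993
Terminal value at t=3: TV = D_4/(r−g) = 8.1502/(0.128−0.045) = 98.1956
P₀ = 6.6496/(1+0.128)^1 + 7.2015/(1+0.128)^2 + 7.7993/(1+0.128)^3 + 98.1956/(1+0.128)^3 = 85.4061

$85.41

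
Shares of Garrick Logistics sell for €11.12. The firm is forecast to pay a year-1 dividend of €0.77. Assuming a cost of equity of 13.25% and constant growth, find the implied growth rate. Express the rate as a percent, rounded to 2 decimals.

6.33%

From P₀ = D₁/(r − g), the implied growth is g = r − D₁/P₀.
g = 0.1325 − 0.77/11.12 = 0.1325 − 0.06924 = 0.06326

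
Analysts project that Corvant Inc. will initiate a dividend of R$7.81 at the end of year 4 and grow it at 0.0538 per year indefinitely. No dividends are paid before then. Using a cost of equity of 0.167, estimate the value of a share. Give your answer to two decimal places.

R$43.41

Deferred-dividend DDM. At t=3 the remaining stream is a growing perpetuity with first payment D_4 = 7.81.
V_3 = D_4/(r−g) = 7.81/(0.167−0.0538) = 68.9929
P₀ = V_3/(1+r)^3 = 68.9929/(1+0.167)^3 = 43.4102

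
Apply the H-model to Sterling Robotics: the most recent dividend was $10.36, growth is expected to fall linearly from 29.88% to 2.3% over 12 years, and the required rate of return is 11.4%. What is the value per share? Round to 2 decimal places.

$304.86

H-model: P₀ = D₀[(1+g_L) + H(g_S−g_L)]/(r−g_L), with H = 12/2 = 6.
P₀ = 10.36 × [(1+0.023) + 6×(0.2988−0.023)] / (0.114−0.023)
   = 10.36 × 2.6778 / 0.091 = 304.8572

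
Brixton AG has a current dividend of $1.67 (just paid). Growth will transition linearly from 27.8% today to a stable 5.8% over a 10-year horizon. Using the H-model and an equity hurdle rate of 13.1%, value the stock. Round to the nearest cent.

$49.37

H-model: P₀ = D₀[(1+g_L) + H(g_S−g_L)]/(r−g_L), with H = 10/2 = 5.
P₀ = 1.67 × [(1+0.058) + 5×(0.278−0.058)] / (0.131−0.058)
   = 1.67 × 2.1580 / 0.073 = 49.3679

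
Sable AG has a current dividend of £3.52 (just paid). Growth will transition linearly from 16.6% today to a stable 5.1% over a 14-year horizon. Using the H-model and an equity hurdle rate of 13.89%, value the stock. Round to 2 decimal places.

H-model: P₀ = D₀[(1+g_L) + H(g_S−g_L)]/(r−g_L), with H = 14/2 = 7.
P₀ = 3.52 × [(1+0.051) + 7×(0.166−0.051)] / (0.1389−0.051)
   = 3.52 × 1.8560 / 0.0879 = 74.3245

£74.32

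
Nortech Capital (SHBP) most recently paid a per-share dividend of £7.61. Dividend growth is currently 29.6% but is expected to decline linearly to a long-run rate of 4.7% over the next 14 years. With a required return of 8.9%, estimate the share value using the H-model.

H-model: P₀ = D₀[(1+g_L) + H(g_S−g_L)]/(r−g_L), with H = 14/2 = 7.
P₀ = 7.61 × [(1+0.047) + 7×(0.296−0.047)] / (0.089−0.047)
   = 7.61 × 2.7900 / 0.042 = 505.5214

£505.52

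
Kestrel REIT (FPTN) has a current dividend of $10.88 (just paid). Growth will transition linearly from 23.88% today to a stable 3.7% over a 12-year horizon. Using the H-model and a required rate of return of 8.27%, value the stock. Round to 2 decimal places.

H-model: P₀ = D₀[(1+g_L) + H(g_S−g_L)]/(r−g_L), with H = 12/2 = 6.
P₀ = 10.88 × [(1+0.037) + 6×(0.2388−0.037)] / (0.0827−0.037)
   = 10.88 × 2.2478 / 0.0457 = 535.1436

$535.14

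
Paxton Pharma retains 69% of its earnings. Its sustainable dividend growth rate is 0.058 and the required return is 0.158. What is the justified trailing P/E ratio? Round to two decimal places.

3.28

Payout ratio b = 1 − 0.69 = 0.31.
Justified trailing P/E = b(1+g)/(r−g) = 0.31×(1+0.058)/(0.158−0.058) = 3.2798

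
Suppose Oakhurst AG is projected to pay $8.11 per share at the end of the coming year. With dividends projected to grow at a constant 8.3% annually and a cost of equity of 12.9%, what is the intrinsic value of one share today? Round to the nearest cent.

$176.30

Gordon growth model: P₀ = D₁/(r − g), with D₁ = 8.11 given directly.
P₀ = 8.1100 / (0.129 − 0.083) = 8.1100 / 0.046 = 176.3043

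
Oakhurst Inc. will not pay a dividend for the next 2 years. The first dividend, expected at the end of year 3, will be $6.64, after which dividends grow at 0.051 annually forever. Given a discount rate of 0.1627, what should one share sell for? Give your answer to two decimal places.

$43.97

Deferred-dividend DDM. At t=2 the remaining stream is a growing perpetuity with first payment D_3 = 6.64.
V_2 = D_3/(r−g) = 6.64/(0.1627−0.051) = 59.4449
P₀ = V_2/(1+r)^2 = 59.4449/(1+0.1627)^2 = 43.9723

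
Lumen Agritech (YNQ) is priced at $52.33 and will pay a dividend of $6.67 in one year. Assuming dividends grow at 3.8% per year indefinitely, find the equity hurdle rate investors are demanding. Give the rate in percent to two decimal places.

Rearranging the constant-growth DDM: r = D₁/P₀ + g.
r = 6.6700 / 52.33 + 0.038 = 0.12746 + 0.038 = 0.16546

16.55%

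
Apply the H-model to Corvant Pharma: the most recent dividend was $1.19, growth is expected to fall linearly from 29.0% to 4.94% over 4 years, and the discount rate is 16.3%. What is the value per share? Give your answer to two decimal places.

H-model: P₀ = D₀[(1+g_L) + H(g_S−g_L)]/(r−g_L), with H = 4/2 = 2.
P₀ = 1.19 × [(1+0.0494) + 2×(0.29−0.0494)] / (0.163−0.0494)
   = 1.19 × 1.5306 / 0.1136 = 16.0336

$16.03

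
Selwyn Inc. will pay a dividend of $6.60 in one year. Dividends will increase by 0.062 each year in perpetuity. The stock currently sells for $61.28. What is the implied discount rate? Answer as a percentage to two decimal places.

16.97%

Rearranging the constant-growth DDM: r = D₁/P₀ + g.
r = 6.6000 / 61.28 + 0.062 = 0.10770 + 0.062 = 0.16970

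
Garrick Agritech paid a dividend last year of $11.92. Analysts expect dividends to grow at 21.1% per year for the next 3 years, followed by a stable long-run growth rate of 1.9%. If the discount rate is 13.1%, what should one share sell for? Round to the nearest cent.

Two-stage DDM. Project D₁…D_3 at 0.211, terminal growth 0.019, discount at r = 0.131.
D_1 = 14.4351
D_2 = 17.4809
D_3 = 21.1694
Terminal value at t=3: TV = D_4/(r−g) = 21.5716/(0.131−0.019) = 192.6038
P₀ = 14.4351/(1+0.131)^1 + 17.4809/(1+0.131)^2 + 21.1694/(1+0.131)^3 + 192.6038/(1+0.131)^3 = 174.1920

$174.19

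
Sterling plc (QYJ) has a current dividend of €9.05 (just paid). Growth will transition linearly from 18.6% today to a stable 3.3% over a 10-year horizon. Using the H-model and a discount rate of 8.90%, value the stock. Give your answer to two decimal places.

H-model: P₀ = D₀[(1+g_L) + H(g_S−g_L)]/(r−g_L), with H = 10/2 = 5.
P₀ = 9.05 × [(1+0.033) + 5×(0.186−0.033)] / (0.089−0.033)
   = 9.05 × 1.7980 / 0.056 = 290.5696

€290.57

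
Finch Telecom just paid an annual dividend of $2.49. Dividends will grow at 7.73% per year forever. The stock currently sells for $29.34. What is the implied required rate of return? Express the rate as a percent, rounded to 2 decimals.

16.87%

Rearranging the constant-growth DDM: r = D₁/P₀ + g.
D₁ = 2.49 × (1 + 0.0773) = 2.6825.
r = 2.6825 / 29.34 + 0.0773 = 0.09143 + 0.0773 = 0.16873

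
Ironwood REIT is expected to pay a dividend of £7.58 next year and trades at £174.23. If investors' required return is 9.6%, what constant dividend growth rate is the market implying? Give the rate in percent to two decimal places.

5.25%

From P₀ = D₁/(r − g), the implied growth is g = r − D₁/P₀.
g = 0.096 − 7.58/174.23 = 0.096 − 0.04351 = 0.05249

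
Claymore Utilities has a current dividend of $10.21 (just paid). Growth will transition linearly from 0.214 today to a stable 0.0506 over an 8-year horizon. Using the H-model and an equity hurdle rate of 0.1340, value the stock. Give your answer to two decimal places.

$208.63

H-model: P₀ = D₀[(1+g_L) + H(g_S−g_L)]/(r−g_L), with H = 8/2 = 4.
P₀ = 10.21 × [(1+0.0506) + 4×(0.214−0.0506)] / (0.134−0.0506)
   = 10.21 × 1.7042 / 0.0834 = 208.6317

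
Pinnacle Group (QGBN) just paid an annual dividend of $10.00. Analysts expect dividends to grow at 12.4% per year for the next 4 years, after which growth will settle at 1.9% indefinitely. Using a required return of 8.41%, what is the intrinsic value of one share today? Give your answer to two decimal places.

Two-stage DDM. Project D₁…D_4 at 0.124, terminal growth 0.019, discount at r = 0.0841.
D_1 = 11.2400
D_2 = 12.6338
D_3 = 14.2003
D_4 = 15.9612
Terminal value at t=4: TV = D_5/(r−g) = 16.2645/(0.0841−0.019) = 249.8380
P₀ = 11.2400/(1+0.0841)^1 + 12.6338/(1+0.0841)^2 + 14.2003/(1+0.0841)^3 + 15.9612/(1+0.0841)^4 + 249.8380/(1+0.0841)^4 = 224.6945

$224.69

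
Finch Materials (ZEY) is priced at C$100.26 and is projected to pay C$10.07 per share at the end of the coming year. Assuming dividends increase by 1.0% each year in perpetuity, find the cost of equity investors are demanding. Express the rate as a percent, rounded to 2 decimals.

11.04%

Rearranging the constant-growth DDM: r = D₁/P₀ + g.
r = 10.0700 / 100.26 + 0.01 = 0.10044 + 0.01 = 0.11044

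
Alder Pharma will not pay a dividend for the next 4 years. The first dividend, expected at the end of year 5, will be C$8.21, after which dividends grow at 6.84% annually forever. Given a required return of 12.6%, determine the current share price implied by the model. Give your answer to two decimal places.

Deferred-dividend DDM. At t=4 the remaining stream is a growing perpetuity with first payment D_5 = 8.21.
V_4 = D_5/(r−g) = 8.21/(0.126−0.0684) = 142.5347
P₀ = V_4/(1+r)^4 = 142.5347/(1+0.126)^4 = 88.6680

C$88.67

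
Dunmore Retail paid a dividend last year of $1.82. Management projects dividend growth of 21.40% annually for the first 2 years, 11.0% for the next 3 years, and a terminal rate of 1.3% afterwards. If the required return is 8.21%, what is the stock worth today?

Three-stage DDM. Project D₁…D_5; terminal Gordon value at t=5 with g = 0.013; discount at r = 0.0821.
D_1 = 2.2095
D_2 = 2.6823
D_3 = 2.9774
D_4 = 3.3049
D_5 = 3.6684
TV_5 = 3.7161/(0.0821−0.013) = 53.7786
P₀ = Σ Dₜ/(1+r)ᵗ + TV_5/(1+r)^5 = 47.8123

$47.81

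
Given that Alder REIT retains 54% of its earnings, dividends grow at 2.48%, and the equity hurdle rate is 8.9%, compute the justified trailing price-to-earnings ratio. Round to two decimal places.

7.34

Payout ratio b = 1 − 0.54 = 0.46.
Justified trailing P/E = b(1+g)/(r−g) = 0.46×(1+0.0248)/(0.089−0.0248) = 7.3428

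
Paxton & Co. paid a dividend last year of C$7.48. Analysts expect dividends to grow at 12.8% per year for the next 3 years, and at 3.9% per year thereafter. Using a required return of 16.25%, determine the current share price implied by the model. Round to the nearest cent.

Two-stage DDM. Project D₁…D_3 at 0.128, terminal growth 0.039, discount at r = 0.1625.
D_1 = 8.4374
D_2 = 9.5174
D_3 = 10.7357
Terminal value at t=3: TV = D_4/(r−g) = 11.1544/(0.1625−0.039) = 90.3187
P₀ = 8.4374/(1+0.1625)^1 + 9.5174/(1+0.1625)^2 + 10.7357/(1+0.1625)^3 + 90.3187/(1+0.1625)^3 = 78.6251

C$78.63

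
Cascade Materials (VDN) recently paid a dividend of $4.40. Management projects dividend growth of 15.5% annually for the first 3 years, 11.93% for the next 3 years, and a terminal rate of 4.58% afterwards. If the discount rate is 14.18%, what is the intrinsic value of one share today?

$73.38

Three-stage DDM. Project D₁…D_6; terminal Gordon value at t=6 with g = 0.0458; discount at r = 0.1418.
D_1 = 5.0820
D_2 = 5.8697
D_3 = 6.7795
D_4 = 7.5883
D_5 = 8.4936
D_6 = 9.5069
TV_6 = 9.9423/(0.1418−0.0458) = 103.5656
P₀ = Σ Dₜ/(1+r)ᵗ + TV_6/(1+r)^6 = 73.3778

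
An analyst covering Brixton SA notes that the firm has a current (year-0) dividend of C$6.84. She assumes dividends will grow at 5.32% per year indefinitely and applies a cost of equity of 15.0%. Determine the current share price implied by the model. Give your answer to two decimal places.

C$74.42

Gordon growth model: P₀ = D₁/(r − g). D₁ = 6.84 × (1 + 0.0532) = 7.2039.
P₀ = 7.2039 / (0.15 − 0.0532) = 7.2039 / 0.0968 = 74.4203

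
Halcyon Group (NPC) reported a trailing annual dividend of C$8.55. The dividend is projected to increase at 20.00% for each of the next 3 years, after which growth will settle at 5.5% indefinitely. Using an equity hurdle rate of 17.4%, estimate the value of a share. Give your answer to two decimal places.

C$107.75

Two-stage DDM. Project D₁…D_3 at 0.2, terminal growth 0.055, discount at r = 0.174.
D_1 = 10.2600
D_2 = 12.3120
D_3 = 14.7744
Terminal value at t=3: TV = D_4/(r−g) = 15.5870/(0.174−0.055) = 130.9831
P₀ = 10.2600/(1+0.174)^1 + 12.3120/(1+0.174)^2 + 14.7744/(1+0.174)^3 + 130.9831/(1+0.174)^3 = 107.7519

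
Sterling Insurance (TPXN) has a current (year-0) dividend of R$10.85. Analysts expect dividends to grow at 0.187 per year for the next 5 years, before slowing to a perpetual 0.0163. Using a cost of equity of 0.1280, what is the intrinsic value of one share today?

R$190.76

Two-stage DDM. Project D₁…D_5 at 0.187, terminal growth 0.0163, discount at r = 0.128.
D_1 = 12.8789
D_2 = 15.2873
D_3 = 18.1460
D_4 = 21.5394
D_5 = 25.5672
Terminal value at t=5: TV = D_6/(r−g) = 25.9840/(0.128−0.0163) = 232.6227
P₀ = 12.8789/(1+0.128)^1 + 15.2873/(1+0.128)^2 + 18.1460/(1+0.128)^3 + 21.5394/(1+0.128)^4 + 25.5672/(1+0.128)^5 + 232.6227/(1+0.128)^5 = 190.7617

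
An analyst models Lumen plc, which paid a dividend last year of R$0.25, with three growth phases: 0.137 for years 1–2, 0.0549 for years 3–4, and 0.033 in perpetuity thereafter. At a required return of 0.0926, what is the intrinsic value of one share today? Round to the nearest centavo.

R$5.42

Three-stage DDM. Project D₁…D_4; terminal Gordon value at t=4 with g = 0.033; discount at r = 0.0926.
D_1 = 0.2843
D_2 = 0.3232
D_3 = 0.3409
D_4 = 0.3597
TV_4 = 0.3715/(0.0926−0.033) = 6.2336
P₀ = Σ Dₜ/(1+r)ᵗ + TV_4/(1+r)^4 = 5.4188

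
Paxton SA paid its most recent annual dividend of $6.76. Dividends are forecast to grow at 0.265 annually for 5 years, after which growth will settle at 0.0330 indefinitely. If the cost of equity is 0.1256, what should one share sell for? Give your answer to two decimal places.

$183.83

Two-stage DDM. Project D₁…D_5 at 0.265, terminal growth 0.033, discount at r = 0.1256.
D_1 = 8.5514
D_2 = 10.8175
D_3 = 13.6842
D_4 = 17.3105
D_5 = 21.8977
Terminal value at t=5: TV = D_6/(r−g) = 22.6204/(0.1256−0.033) = 244.2804
P₀ = 8.5514/(1+0.1256)^1 + 10.8175/(1+0.1256)^2 + 13.6842/(1+0.1256)^3 + 17.3105/(1+0.1256)^4 + 21.8977/(1+0.1256)^5 + 244.2804/(1+0.1256)^5 = 183.8312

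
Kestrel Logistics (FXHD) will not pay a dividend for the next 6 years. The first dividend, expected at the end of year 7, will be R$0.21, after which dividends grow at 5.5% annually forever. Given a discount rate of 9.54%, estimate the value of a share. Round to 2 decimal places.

Deferred-dividend DDM. At t=6 the remaining stream is a growing perpetuity with first payment D_7 = 0.21.
V_6 = D_7/(r−g) = 0.21/(0.0954−0.055) = 5.1980
P₀ = V_6/(1+r)^6 = 5.1980/(1+0.0954)^6 = 3.0089

R$3.01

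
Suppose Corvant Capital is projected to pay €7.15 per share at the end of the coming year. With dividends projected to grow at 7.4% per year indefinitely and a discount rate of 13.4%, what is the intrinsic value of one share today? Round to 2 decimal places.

Gordon growth model: P₀ = D₁/(r − g), with D₁ = 7.15 given directly.
P₀ = 7.1500 / (0.134 − 0.074) = 7.1500 / 0.06 = 119.1667

€119.17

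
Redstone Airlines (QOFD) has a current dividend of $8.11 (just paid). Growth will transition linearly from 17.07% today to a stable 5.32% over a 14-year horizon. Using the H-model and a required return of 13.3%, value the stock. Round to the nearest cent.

$190.63

H-model: P₀ = D₀[(1+g_L) + H(g_S−g_L)]/(r−g_L), with H = 14/2 = 7.
P₀ = 8.11 × [(1+0.0532) + 7×(0.1707−0.0532)] / (0.133−0.0532)
   = 8.11 × 1.8757 / 0.0798 = 190.6257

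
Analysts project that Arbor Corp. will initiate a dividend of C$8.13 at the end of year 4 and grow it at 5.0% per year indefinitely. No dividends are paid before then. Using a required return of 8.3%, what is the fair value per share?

C$193.95

Deferred-dividend DDM. At t=3 the remaining stream is a growing perpetuity with first payment D_4 = 8.13.
V_3 = D_4/(r−g) = 8.13/(0.083−0.05) = 246.3636
P₀ = V_3/(1+r)^3 = 246.3636/(1+0.083)^3 = 193.9506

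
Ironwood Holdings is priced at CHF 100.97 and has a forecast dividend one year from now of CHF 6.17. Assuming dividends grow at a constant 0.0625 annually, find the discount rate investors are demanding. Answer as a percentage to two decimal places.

Rearranging the constant-growth DDM: r = D₁/P₀ + g.
r = 6.1700 / 100.97 + 0.0625 = 0.06111 + 0.0625 = 0.12361

12.36%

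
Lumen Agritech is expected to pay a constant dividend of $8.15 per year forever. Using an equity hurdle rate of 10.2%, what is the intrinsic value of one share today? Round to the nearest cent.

$79.90

Zero-growth DDM (perpetuity): P₀ = D/r = 8.15 / 0.102 = 79.9020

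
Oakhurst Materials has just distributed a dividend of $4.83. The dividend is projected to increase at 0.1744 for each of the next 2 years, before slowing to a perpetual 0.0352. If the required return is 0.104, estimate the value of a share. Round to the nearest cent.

Two-stage DDM. Project D₁…D_2 at 0.1744, terminal growth 0.0352, discount at r = 0.104.
D_1 = 5.6724
D_2 = 6.6616
Terminal value at t=2: TV = D_3/(r−g) = 6.8961/(0.104−0.0352) = 100.2340
P₀ = 5.6724/(1+0.104)^1 + 6.6616/(1+0.104)^2 + 100.2340/(1+0.104)^2 = 92.8425

$92.84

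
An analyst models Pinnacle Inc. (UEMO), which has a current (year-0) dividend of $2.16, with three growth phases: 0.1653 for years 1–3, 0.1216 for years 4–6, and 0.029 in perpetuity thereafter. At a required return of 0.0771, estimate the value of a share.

$82.57

Three-stage DDM. Project D₁…D_6; terminal Gordon value at t=6 with g = 0.029; discount at r = 0.0771.
D_1 = 2.5170
D_2 = 2.9331
D_3 = 3.4180
D_4 = 3.8336
D_5 = 4.2997
D_6 = 4.8226
TV_6 = 4.9625/(0.0771−0.029) = 103.1695
P₀ = Σ Dₜ/(1+r)ᵗ + TV_6/(1+r)^6 = 82.5747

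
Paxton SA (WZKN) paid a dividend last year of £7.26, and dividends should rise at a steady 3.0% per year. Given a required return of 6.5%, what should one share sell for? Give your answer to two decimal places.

Gordon growth model: P₀ = D₁/(r − g). D₁ = 7.26 × (1 + 0.03) = 7.4778.
P₀ = 7.4778 / (0.065 − 0.03) = 7.4778 / 0.035 = 213.6514

£213.65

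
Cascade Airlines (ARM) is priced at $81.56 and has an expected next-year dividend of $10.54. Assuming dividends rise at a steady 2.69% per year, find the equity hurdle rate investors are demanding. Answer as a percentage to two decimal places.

15.61%

Rearranging the constant-growth DDM: r = D₁/P₀ + g.
r = 10.5400 / 81.56 + 0.0269 = 0.12923 + 0.0269 = 0.15613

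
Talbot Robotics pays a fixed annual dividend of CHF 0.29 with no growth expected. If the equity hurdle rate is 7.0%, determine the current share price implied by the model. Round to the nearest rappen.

Zero-growth DDM (perpetuity): P₀ = D/r = 0.29 / 0.07 = 4.1429

CHF 4.14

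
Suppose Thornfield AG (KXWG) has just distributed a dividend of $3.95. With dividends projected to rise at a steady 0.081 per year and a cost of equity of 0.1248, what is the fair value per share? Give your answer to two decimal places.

$97.49

Gordon growth model: P₀ = D₁/(r − g). D₁ = 3.95 × (1 + 0.081) = 4.2699.
P₀ = 4.2699 / (0.1248 − 0.081) = 4.2699 / 0.0438 = 97.4874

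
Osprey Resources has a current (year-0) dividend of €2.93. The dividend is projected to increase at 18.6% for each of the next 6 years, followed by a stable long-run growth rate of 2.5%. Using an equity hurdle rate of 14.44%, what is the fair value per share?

€51.12

Two-stage DDM. Project D₁…D_6 at 0.186, terminal growth 0.025, discount at r = 0.1444.
D_1 = 3.4750
D_2 = 4.1213
D_3 = 4.8879
D_4 = 5.7970
D_5 = 6.8753
D_6 = 8.1541
Terminal value at t=6: TV = D_7/(r−g) = 8.3579/(0.1444−0.025) = 69.9996
P₀ = 3.4750/(1+0.1444)^1 + 4.1213/(1+0.1444)^2 + 4.8879/(1+0.1444)^3 + 5.7970/(1+0.1444)^4 + 6.8753/(1+0.1444)^5 + 8.1541/(1+0.1444)^6 + 69.9996/(1+0.1444)^6 = 51.1194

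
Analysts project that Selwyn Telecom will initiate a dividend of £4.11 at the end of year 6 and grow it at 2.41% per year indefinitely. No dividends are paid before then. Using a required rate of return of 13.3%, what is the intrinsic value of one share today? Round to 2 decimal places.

£20.21

Deferred-dividend DDM. At t=5 the remaining stream is a growing perpetuity with first payment D_6 = 4.11.
V_5 = D_6/(r−g) = 4.11/(0.133−0.0241) = 37.7410
P₀ = V_5/(1+r)^5 = 37.7410/(1+0.133)^5 = 20.2146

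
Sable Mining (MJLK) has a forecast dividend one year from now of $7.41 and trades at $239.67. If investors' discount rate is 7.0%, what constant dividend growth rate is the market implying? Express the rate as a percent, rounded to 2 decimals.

3.91%

From P₀ = D₁/(r − g), the implied growth is g = r − D₁/P₀.
g = 0.07 − 7.41/239.67 = 0.07 − 0.03092 = 0.03908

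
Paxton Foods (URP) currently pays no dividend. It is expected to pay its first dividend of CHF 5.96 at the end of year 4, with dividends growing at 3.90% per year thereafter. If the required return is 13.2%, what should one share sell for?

CHF 44.18

Deferred-dividend DDM. At t=3 the remaining stream is a growing perpetuity with first payment D_4 = 5.96.
V_3 = D_4/(r−g) = 5.96/(0.132−0.039) = 64.0860
P₀ = V_3/(1+r)^3 = 64.0860/(1+0.132)^3 = 44.1798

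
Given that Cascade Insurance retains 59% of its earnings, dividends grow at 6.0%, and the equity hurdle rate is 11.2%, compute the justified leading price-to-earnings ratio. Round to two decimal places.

7.88

Payout ratio b = 1 − 0.59 = 0.41.
Justified leading P/E = b/(r−g) = 0.41/(0.112−0.06) = 7.8846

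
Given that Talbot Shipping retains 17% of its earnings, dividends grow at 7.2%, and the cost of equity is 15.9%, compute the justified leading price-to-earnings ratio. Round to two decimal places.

9.54

Payout ratio b = 1 − 0.17 = 0.83.
Justified leading P/E = b/(r−g) = 0.83/(0.159−0.072) = 9.5402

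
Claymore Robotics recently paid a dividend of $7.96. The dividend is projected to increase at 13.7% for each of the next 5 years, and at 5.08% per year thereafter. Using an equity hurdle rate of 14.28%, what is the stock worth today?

$127.83

Two-stage DDM. Project D₁…D_5 at 0.137, terminal growth 0.0508, discount at r = 0.1428.
D_1 = 9.0505
D_2 = 10.2904
D_3 = 11.7002
D_4 = 13.3032
D_5 = 15.1257
Terminal value at t=5: TV = D_6/(r−g) = 15.8941/(0.1428−0.0508) = 172.7618
P₀ = 9.0505/(1+0.1428)^1 + 10.2904/(1+0.1428)^2 + 11.7002/(1+0.1428)^3 + 13.3032/(1+0.1428)^4 + 15.1257/(1+0.1428)^5 + 172.7618/(1+0.1428)^5 = 127.8313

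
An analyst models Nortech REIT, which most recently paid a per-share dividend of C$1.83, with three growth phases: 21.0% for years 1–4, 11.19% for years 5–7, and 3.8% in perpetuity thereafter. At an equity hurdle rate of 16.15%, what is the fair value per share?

C$29.94

Three-stage DDM. Project D₁…D_7; terminal Gordon value at t=7 with g = 0.038; discount at r = 0.1615.
D_1 = 2.2143
D_2 = 2.6793
D_3 = 3.2420
D_4 = 3.9228
D_5 = 4.3617
D_6 = 4.8498
D_7 = 5.3925
TV_7 = 5.5974/(0.1615−0.038) = 45.3232
P₀ = Σ Dₜ/(1+r)ᵗ + TV_7/(1+r)^7 = 29.9383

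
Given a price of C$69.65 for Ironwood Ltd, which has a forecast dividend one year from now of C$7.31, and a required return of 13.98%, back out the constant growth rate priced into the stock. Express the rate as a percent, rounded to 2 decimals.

From P₀ = D₁/(r − g), the implied growth is g = r − D₁/P₀.
g = 0.1398 − 7.31/69.65 = 0.1398 − 0.10495 = 0.03485

3.48%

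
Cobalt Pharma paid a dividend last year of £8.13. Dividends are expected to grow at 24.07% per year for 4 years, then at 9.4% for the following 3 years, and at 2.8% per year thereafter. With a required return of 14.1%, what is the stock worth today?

£162.78

Three-stage DDM. Project D₁…D_7; terminal Gordon value at t=7 with g = 0.028; discount at r = 0.141.
D_1 = 10.0869
D_2 = 12.5148
D_3 = 15.5271
D_4 = 19.2645
D_5 = 21.0754
D_6 = 23.0564
D_7 = 25.2237
TV_7 = 25.9300/(0.141−0.028) = 229.4692
P₀ = Σ Dₜ/(1+r)ᵗ + TV_7/(1+r)^7 = 162.7814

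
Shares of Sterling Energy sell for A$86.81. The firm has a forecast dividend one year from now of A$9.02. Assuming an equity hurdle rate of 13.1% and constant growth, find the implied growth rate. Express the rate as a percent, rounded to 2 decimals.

2.71%

From P₀ = D₁/(r − g), the implied growth is g = r − D₁/P₀.
g = 0.131 − 9.02/86.81 = 0.131 − 0.10391 = 0.02709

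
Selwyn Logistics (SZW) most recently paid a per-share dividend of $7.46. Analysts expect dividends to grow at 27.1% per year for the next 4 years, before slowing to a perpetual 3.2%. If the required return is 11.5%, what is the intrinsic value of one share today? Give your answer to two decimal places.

$198.45

Two-stage DDM. Project D₁…D_4 at 0.271, terminal growth 0.032, discount at r = 0.115.
D_1 = 9.4817
D_2 = 12.0512
D_3 = 15.3171
D_4 = 19.4680
Terminal value at t=4: TV = D_5/(r−g) = 20.0910/(0.115−0.032) = 242.0598
P₀ = 9.4817/(1+0.115)^1 + 12.0512/(1+0.115)^2 + 15.3171/(1+0.115)^3 + 19.4680/(1+0.115)^4 + 242.0598/(1+0.115)^4 = 198.4539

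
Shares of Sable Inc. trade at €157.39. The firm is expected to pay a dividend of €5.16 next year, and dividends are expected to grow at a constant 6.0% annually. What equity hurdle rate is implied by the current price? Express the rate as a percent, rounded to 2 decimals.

Rearranging the constant-growth DDM: r = D₁/P₀ + g.
r = 5.1600 / 157.39 + 0.06 = 0.03278 + 0.06 = 0.09278

9.28%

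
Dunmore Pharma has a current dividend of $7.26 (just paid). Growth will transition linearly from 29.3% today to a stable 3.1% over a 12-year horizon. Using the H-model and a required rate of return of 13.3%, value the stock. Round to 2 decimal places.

$185.27

H-model: P₀ = D₀[(1+g_L) + H(g_S−g_L)]/(r−g_L), with H = 12/2 = 6.
P₀ = 7.26 × [(1+0.031) + 6×(0.293−0.031)] / (0.133−0.031)
   = 7.26 × 2.6030 / 0.102 = 185.2724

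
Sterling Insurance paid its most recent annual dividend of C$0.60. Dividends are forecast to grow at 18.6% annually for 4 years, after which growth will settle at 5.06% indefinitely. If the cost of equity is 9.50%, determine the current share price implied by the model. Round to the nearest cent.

C$22.48

Two-stage DDM. Project D₁…D_4 at 0.186, terminal growth 0.0506, discount at r = 0.095.
D_1 = 0.7116
D_2 = 0.8440
D_3 = 1.0009
D_4 = 1.1871
Terminal value at t=4: TV = D_5/(r−g) = 1.2472/(0.095−0.0506) = 28.0895
P₀ = 0.7116/(1+0.095)^1 + 0.8440/(1+0.095)^2 + 1.0009/(1+0.095)^3 + 1.1871/(1+0.095)^4 + 28.0895/(1+0.095)^4 = 22.4802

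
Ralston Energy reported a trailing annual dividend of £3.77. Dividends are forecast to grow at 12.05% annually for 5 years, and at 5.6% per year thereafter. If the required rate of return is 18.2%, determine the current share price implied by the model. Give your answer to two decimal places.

£40.29

Two-stage DDM. Project D₁…D_5 at 0.1205, terminal growth 0.056, discount at r = 0.182.
D_1 = 4.2243
D_2 = 4.7333
D_3 = 5.3037
D_4 = 5.9428
D_5 = 6.6589
Terminal value at t=5: TV = D_6/(r−g) = 7.0318/(0.182−0.056) = 55.8077
P₀ = 4.2243/(1+0.182)^1 + 4.7333/(1+0.182)^2 + 5.3037/(1+0.182)^3 + 5.9428/(1+0.182)^4 + 6.6589/(1+0.182)^5 + 55.8077/(1+0.182)^5 = 40.2924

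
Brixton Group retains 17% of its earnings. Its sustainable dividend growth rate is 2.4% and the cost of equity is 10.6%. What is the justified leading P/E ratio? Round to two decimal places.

Payout ratio b = 1 − 0.17 = 0.83.
Justified leading P/E = b/(r−g) = 0.83/(0.106−0.024) = 10.1220

10.12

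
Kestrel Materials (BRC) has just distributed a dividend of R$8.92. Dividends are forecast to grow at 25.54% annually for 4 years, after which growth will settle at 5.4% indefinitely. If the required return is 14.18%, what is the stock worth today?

Two-stage DDM. Project D₁…D_4 at 0.2554, terminal growth 0.054, discount at r = 0.1418.
D_1 = 11.1982
D_2 = 14.0582
D_3 = 17.6486
D_4 = 22.1561
Terminal value at t=4: TV = D_5/(r−g) = 23.3525/(0.1418−0.054) = 265.9742
P₀ = 11.1982/(1+0.1418)^1 + 14.0582/(1+0.1418)^2 + 17.6486/(1+0.1418)^3 + 22.1561/(1+0.1418)^4 + 265.9742/(1+0.1418)^4 = 201.9698

R$201.97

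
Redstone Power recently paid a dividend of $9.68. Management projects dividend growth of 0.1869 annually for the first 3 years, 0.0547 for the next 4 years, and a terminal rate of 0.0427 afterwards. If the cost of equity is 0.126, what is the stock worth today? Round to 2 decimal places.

Three-stage DDM. Project D₁…D_7; terminal Gordon value at t=7 with g = 0.0427; discount at r = 0.126.
D_1 = 11.4892
D_2 = 13.6365
D_3 = 16.1852
D_4 = 17.0705
D_5 = 18.0043
D_6 = 18.9891
D_7 = 20.0278
TV_7 = 20.8830/(0.126−0.0427) = 250.6963
P₀ = Σ Dₜ/(1+r)ᵗ + TV_7/(1+r)^7 = 180.1454

$180.15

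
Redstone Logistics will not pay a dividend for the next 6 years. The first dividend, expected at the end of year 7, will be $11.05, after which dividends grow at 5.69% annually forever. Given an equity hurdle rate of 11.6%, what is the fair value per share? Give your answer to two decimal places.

Deferred-dividend DDM. At t=6 the remaining stream is a growing perpetuity with first payment D_7 = 11.05.
V_6 = D_7/(r−g) = 11.05/(0.116−0.0569) = 186.9712
P₀ = V_6/(1+r)^6 = 186.9712/(1+0.116)^6 = 96.7809

$96.78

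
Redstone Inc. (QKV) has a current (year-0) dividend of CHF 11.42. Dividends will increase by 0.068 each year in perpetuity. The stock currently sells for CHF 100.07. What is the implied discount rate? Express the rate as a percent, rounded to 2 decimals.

18.99%

Rearranging the constant-growth DDM: r = D₁/P₀ + g.
D₁ = 11.42 × (1 + 0.068) = 12.1966.
r = 12.1966 / 100.07 + 0.068 = 0.12188 + 0.068 = 0.18988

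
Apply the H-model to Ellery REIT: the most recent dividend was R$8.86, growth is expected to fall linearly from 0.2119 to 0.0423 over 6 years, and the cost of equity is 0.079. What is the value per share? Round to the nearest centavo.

H-model: P₀ = D₀[(1+g_L) + H(g_S−g_L)]/(r−g_L), with H = 6/2 = 3.
P₀ = 8.86 × [(1+0.0423) + 3×(0.2119−0.0423)] / (0.079−0.0423)
   = 8.86 × 1.5511 / 0.0367 = 374.4617

R$374.46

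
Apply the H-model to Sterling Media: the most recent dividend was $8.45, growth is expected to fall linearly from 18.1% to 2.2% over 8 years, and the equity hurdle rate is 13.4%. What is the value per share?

H-model: P₀ = D₀[(1+g_L) + H(g_S−g_L)]/(r−g_L), with H = 8/2 = 4.
P₀ = 8.45 × [(1+0.022) + 4×(0.181−0.022)] / (0.134−0.022)
   = 8.45 × 1.6580 / 0.112 = 125.0902

$125.09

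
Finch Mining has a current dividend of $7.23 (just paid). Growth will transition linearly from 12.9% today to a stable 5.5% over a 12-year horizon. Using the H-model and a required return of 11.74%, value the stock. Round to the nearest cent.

$173.68

H-model: P₀ = D₀[(1+g_L) + H(g_S−g_L)]/(r−g_L), with H = 12/2 = 6.
P₀ = 7.23 × [(1+0.055) + 6×(0.129−0.055)] / (0.1174−0.055)
   = 7.23 × 1.4990 / 0.0624 = 173.6822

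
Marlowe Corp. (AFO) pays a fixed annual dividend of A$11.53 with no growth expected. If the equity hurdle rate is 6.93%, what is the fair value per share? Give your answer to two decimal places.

Zero-growth DDM (perpetuity): P₀ = D/r = 11.53 / 0.0693 = 166.3781

A$166.38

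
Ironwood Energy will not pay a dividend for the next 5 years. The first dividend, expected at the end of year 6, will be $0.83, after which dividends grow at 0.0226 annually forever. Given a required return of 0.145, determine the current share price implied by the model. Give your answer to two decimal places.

$3.45

Deferred-dividend DDM. At t=5 the remaining stream is a growing perpetuity with first payment D_6 = 0.83.
V_5 = D_6/(r−g) = 0.83/(0.145−0.0226) = 6.7810
P₀ = V_5/(1+r)^5 = 6.7810/(1+0.145)^5 = 3.4456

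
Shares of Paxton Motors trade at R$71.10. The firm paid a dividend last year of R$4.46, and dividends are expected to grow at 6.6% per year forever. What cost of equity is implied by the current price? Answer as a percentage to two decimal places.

13.29%

Rearranging the constant-growth DDM: r = D₁/P₀ + g.
D₁ = 4.46 × (1 + 0.066) = 4.7544.
r = 4.7544 / 71.10 + 0.066 = 0.06687 + 0.066 = 0.13287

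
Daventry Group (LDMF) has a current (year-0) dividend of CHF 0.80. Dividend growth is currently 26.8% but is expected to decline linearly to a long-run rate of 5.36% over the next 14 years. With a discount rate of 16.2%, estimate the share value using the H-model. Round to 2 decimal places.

H-model: P₀ = D₀[(1+g_L) + H(g_S−g_L)]/(r−g_L), with H = 14/2 = 7.
P₀ = 0.80 × [(1+0.0536) + 7×(0.268−0.0536)] / (0.162−0.0536)
   = 0.80 × 2.5544 / 0.1084 = 18.8517

CHF 18.85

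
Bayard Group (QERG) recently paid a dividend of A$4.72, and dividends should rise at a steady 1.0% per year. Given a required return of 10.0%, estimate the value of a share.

A$52.97

Gordon growth model: P₀ = D₁/(r − g). D₁ = 4.72 × (1 + 0.01) = 4.7672.
P₀ = 4.7672 / (0.1 − 0.01) = 4.7672 / 0.09 = 52.9689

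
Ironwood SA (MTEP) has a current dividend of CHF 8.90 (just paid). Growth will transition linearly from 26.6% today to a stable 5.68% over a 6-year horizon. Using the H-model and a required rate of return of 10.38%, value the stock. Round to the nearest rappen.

H-model: P₀ = D₀[(1+g_L) + H(g_S−g_L)]/(r−g_L), with H = 6/2 = 3.
P₀ = 8.90 × [(1+0.0568) + 3×(0.266−0.0568)] / (0.1038−0.0568)
   = 8.90 × 1.6844 / 0.047 = 318.9609

CHF 318.96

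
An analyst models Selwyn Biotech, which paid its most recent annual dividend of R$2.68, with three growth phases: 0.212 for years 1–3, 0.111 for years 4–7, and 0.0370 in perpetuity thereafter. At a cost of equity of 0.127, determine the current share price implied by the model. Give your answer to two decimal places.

R$58.45

Three-stage DDM. Project D₁…D_7; terminal Gordon value at t=7 with g = 0.037; discount at r = 0.127.
D_1 = 3.2482
D_2 = 3.9368
D_3 = 4.7714
D_4 = 5.3010
D_5 = 5.8894
D_6 = 6.5431
D_7 = 7.2694
TV_7 = 7.5384/(0.127−0.037) = 83.7597
P₀ = Σ Dₜ/(1+r)ᵗ + TV_7/(1+r)^7 = 58.4531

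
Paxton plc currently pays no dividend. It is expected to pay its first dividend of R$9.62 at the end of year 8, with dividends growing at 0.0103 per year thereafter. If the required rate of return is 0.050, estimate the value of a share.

R$172.21

Deferred-dividend DDM. At t=7 the remaining stream is a growing perpetuity with first payment D_8 = 9.62.
V_7 = D_8/(r−g) = 9.62/(0.05−0.0103) = 242.3174
P₀ = V_7/(1+r)^7 = 242.3174/(1+0.05)^7 = 172.2104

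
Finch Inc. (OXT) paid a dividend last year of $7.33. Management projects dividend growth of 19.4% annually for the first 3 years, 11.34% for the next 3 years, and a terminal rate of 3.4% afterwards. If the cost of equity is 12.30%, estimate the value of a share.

Three-stage DDM. Project D₁…D_6; terminal Gordon value at t=6 with g = 0.034; discount at r = 0.123.
D_1 = 8.7520
D_2 = 10.4499
D_3 = 12.4772
D_4 = 13.8921
D_5 = 15.4675
D_6 = 17.2215
TV_6 = 17.8070/(0.123−0.034) = 200.0788
P₀ = Σ Dₜ/(1+r)ᵗ + TV_6/(1+r)^6 = 150.6226

$150.62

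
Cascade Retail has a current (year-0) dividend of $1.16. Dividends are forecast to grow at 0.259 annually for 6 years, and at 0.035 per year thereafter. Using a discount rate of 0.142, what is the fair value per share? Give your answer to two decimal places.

Two-stage DDM. Project D₁…D_6 at 0.259, terminal growth 0.035, discount at r = 0.142.
D_1 = 1.4604
D_2 = 1.8387
D_3 = 2.3149
D_4 = 2.9145
D_5 = 3.6693
D_6 = 4.6197
Terminal value at t=6: TV = D_7/(r−g) = 4.7814/(0.142−0.035) = 44.6857
P₀ = 1.4604/(1+0.142)^1 + 1.8387/(1+0.142)^2 + 2.3149/(1+0.142)^3 + 2.9145/(1+0.142)^4 + 3.6693/(1+0.142)^5 + 4.6197/(1+0.142)^6 + 44.6857/(1+0.142)^6 = 30.0736

$30.07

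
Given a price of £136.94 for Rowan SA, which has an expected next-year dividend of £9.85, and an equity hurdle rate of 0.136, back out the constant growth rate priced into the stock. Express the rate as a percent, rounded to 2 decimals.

6.41%

From P₀ = D₁/(r − g), the implied growth is g = r − D₁/P₀.
g = 0.136 − 9.85/136.94 = 0.136 − 0.07193 = 0.06407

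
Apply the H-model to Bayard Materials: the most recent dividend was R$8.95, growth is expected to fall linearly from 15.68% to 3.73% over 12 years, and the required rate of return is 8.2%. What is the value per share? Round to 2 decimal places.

H-model: P₀ = D₀[(1+g_L) + H(g_S−g_L)]/(r−g_L), with H = 12/2 = 6.
P₀ = 8.95 × [(1+0.0373) + 6×(0.1568−0.0373)] / (0.082−0.0373)
   = 8.95 × 1.7543 / 0.0447 = 351.2525

R$351.25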